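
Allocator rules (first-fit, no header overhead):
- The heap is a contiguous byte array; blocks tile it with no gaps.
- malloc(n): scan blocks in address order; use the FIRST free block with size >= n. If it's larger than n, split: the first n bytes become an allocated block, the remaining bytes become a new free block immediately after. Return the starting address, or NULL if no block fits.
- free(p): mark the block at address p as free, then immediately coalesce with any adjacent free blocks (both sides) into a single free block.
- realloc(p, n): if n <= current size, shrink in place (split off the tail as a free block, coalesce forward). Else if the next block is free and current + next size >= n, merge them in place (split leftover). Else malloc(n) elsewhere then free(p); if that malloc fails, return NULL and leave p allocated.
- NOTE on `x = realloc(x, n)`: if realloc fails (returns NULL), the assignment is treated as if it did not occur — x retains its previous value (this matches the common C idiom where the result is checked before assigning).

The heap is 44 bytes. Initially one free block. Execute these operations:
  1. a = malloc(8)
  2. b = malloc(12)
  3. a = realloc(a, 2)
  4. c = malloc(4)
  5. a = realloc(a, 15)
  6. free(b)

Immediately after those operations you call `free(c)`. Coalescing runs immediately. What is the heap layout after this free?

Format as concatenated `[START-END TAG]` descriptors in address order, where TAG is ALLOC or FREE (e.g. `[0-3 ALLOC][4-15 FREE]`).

Op 1: a = malloc(8) -> a = 0; heap: [0-7 ALLOC][8-43 FREE]
Op 2: b = malloc(12) -> b = 8; heap: [0-7 ALLOC][8-19 ALLOC][20-43 FREE]
Op 3: a = realloc(a, 2) -> a = 0; heap: [0-1 ALLOC][2-7 FREE][8-19 ALLOC][20-43 FREE]
Op 4: c = malloc(4) -> c = 2; heap: [0-1 ALLOC][2-5 ALLOC][6-7 FREE][8-19 ALLOC][20-43 FREE]
Op 5: a = realloc(a, 15) -> a = 20; heap: [0-1 FREE][2-5 ALLOC][6-7 FREE][8-19 ALLOC][20-34 ALLOC][35-43 FREE]
Op 6: free(b) -> (freed b); heap: [0-1 FREE][2-5 ALLOC][6-19 FREE][20-34 ALLOC][35-43 FREE]
free(c): c = 2 -> block [2-5 ALLOC]; mark free, coalesce with adjacent free neighbors -> [0-19 FREE][20-34 ALLOC][35-43 FREE]

Answer: [0-19 FREE][20-34 ALLOC][35-43 FREE]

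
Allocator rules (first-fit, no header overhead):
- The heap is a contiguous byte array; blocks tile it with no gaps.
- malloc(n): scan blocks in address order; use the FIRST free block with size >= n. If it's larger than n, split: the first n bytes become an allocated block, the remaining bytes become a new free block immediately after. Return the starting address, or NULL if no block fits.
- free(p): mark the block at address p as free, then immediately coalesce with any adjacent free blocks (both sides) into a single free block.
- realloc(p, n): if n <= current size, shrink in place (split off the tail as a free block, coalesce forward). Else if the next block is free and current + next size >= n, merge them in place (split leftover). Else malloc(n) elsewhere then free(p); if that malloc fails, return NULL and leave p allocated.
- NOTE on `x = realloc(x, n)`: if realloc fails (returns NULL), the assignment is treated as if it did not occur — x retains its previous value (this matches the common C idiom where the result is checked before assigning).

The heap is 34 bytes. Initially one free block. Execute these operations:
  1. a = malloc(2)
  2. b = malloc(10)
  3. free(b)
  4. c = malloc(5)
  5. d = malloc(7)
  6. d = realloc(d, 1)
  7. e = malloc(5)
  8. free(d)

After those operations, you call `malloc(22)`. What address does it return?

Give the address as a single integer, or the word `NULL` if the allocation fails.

Answer: NULL

Derivation:
Op 1: a = malloc(2) -> a = 0; heap: [0-1 ALLOC][2-33 FREE]
Op 2: b = malloc(10) -> b = 2; heap: [0-1 ALLOC][2-11 ALLOC][12-33 FREE]
Op 3: free(b) -> (freed b); heap: [0-1 ALLOC][2-33 FREE]
Op 4: c = malloc(5) -> c = 2; heap: [0-1 ALLOC][2-6 ALLOC][7-33 FREE]
Op 5: d = malloc(7) -> d = 7; heap: [0-1 ALLOC][2-6 ALLOC][7-13 ALLOC][14-33 FREE]
Op 6: d = realloc(d, 1) -> d = 7; heap: [0-1 ALLOC][2-6 ALLOC][7-7 ALLOC][8-33 FREE]
Op 7: e = malloc(5) -> e = 8; heap: [0-1 ALLOC][2-6 ALLOC][7-7 ALLOC][8-12 ALLOC][13-33 FREE]
Op 8: free(d) -> (freed d); heap: [0-1 ALLOC][2-6 ALLOC][7-7 FREE][8-12 ALLOC][13-33 FREE]
malloc(22): first-fit scan over [0-1 ALLOC][2-6 ALLOC][7-7 FREE][8-12 ALLOC][13-33 FREE] -> NULL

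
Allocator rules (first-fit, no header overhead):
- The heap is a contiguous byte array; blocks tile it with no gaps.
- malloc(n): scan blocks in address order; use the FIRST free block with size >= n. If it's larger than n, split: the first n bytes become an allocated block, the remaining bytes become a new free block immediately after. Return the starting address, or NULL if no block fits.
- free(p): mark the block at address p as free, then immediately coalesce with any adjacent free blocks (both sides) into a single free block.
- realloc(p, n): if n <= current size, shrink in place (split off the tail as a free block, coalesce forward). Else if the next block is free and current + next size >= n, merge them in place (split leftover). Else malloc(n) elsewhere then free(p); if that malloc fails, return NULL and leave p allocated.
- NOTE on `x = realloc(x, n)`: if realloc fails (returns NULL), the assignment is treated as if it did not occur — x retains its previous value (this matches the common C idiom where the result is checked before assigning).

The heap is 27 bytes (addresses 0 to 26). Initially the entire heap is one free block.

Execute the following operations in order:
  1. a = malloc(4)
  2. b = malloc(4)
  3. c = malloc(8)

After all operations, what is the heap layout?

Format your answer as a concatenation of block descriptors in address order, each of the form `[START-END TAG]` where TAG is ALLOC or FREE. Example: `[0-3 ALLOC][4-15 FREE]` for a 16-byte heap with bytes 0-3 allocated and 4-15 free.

Answer: [0-3 ALLOC][4-7 ALLOC][8-15 ALLOC][16-26 FREE]

Derivation:
Op 1: a = malloc(4) -> a = 0; heap: [0-3 ALLOC][4-26 FREE]
Op 2: b = malloc(4) -> b = 4; heap: [0-3 ALLOC][4-7 ALLOC][8-26 FREE]
Op 3: c = malloc(8) -> c = 8; heap: [0-3 ALLOC][4-7 ALLOC][8-15 ALLOC][16-26 FREE]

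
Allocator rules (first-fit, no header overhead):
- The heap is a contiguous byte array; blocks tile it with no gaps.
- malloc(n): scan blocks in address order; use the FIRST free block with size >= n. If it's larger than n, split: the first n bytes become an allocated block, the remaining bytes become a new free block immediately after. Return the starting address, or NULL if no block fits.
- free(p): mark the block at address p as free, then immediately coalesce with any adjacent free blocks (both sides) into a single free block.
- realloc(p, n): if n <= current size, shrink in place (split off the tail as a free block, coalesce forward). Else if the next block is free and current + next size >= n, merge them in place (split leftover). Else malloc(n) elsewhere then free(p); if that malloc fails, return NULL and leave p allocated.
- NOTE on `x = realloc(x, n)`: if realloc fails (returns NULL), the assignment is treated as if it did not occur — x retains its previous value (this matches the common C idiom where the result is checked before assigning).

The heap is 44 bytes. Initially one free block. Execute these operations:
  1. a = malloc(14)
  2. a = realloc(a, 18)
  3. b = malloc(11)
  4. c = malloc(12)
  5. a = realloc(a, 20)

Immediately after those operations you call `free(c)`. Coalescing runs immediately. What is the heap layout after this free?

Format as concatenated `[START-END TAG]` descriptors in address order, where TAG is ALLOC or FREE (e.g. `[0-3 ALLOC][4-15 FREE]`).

Op 1: a = malloc(14) -> a = 0; heap: [0-13 ALLOC][14-43 FREE]
Op 2: a = realloc(a, 18) -> a = 0; heap: [0-17 ALLOC][18-43 FREE]
Op 3: b = malloc(11) -> b = 18; heap: [0-17 ALLOC][18-28 ALLOC][29-43 FREE]
Op 4: c = malloc(12) -> c = 29; heap: [0-17 ALLOC][18-28 ALLOC][29-40 ALLOC][41-43 FREE]
Op 5: a = realloc(a, 20) -> NULL (a unchanged); heap: [0-17 ALLOC][18-28 ALLOC][29-40 ALLOC][41-43 FREE]
free(c): c = 29 -> block [29-40 ALLOC]; mark free, coalesce with adjacent free neighbors -> [0-17 ALLOC][18-28 ALLOC][29-43 FREE]

Answer: [0-17 ALLOC][18-28 ALLOC][29-43 FREE]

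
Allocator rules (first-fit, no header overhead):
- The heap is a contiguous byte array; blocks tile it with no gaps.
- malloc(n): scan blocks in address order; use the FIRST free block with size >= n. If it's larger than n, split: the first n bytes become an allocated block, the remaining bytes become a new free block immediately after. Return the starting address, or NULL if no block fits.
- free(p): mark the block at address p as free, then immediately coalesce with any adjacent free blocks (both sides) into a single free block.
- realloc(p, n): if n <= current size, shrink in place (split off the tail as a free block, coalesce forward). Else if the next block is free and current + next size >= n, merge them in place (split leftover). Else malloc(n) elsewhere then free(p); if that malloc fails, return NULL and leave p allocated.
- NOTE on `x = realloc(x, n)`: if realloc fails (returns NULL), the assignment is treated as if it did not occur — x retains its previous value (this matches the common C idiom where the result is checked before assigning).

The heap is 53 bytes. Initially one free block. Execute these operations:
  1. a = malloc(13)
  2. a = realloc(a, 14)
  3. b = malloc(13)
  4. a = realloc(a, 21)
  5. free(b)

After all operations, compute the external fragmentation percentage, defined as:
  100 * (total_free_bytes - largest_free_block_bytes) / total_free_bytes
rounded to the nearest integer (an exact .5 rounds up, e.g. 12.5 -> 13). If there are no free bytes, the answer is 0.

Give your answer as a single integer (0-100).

Answer: 16

Derivation:
Op 1: a = malloc(13) -> a = 0; heap: [0-12 ALLOC][13-52 FREE]
Op 2: a = realloc(a, 14) -> a = 0; heap: [0-13 ALLOC][14-52 FREE]
Op 3: b = malloc(13) -> b = 14; heap: [0-13 ALLOC][14-26 ALLOC][27-52 FREE]
Op 4: a = realloc(a, 21) -> a = 27; heap: [0-13 FREE][14-26 ALLOC][27-47 ALLOC][48-52 FREE]
Op 5: free(b) -> (freed b); heap: [0-26 FREE][27-47 ALLOC][48-52 FREE]
Free blocks: [27 5] total_free=32 largest=27 -> 100*(32-27)/32 = 500/32 = 15.625 -> rounds to 16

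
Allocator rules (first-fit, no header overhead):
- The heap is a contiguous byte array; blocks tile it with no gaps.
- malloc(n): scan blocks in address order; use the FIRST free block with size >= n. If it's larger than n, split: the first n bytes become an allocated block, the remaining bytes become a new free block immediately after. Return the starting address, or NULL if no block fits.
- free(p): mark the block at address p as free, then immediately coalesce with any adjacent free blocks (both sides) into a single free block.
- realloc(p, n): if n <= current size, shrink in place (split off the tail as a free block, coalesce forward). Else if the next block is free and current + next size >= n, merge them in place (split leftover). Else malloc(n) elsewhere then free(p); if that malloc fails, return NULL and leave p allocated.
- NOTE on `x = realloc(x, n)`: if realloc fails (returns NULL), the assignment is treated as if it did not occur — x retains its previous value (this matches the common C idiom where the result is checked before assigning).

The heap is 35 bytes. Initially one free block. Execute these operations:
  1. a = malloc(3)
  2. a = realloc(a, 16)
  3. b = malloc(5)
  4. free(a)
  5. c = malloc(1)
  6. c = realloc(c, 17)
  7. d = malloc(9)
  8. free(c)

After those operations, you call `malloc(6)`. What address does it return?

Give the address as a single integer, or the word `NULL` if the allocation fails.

Answer: 10

Derivation:
Op 1: a = malloc(3) -> a = 0; heap: [0-2 ALLOC][3-34 FREE]
Op 2: a = realloc(a, 16) -> a = 0; heap: [0-15 ALLOC][16-34 FREE]
Op 3: b = malloc(5) -> b = 16; heap: [0-15 ALLOC][16-20 ALLOC][21-34 FREE]
Op 4: free(a) -> (freed a); heap: [0-15 FREE][16-20 ALLOC][21-34 FREE]
Op 5: c = malloc(1) -> c = 0; heap: [0-0 ALLOC][1-15 FREE][16-20 ALLOC][21-34 FREE]
Op 6: c = realloc(c, 17) -> NULL (c unchanged); heap: [0-0 ALLOC][1-15 FREE][16-20 ALLOC][21-34 FREE]
Op 7: d = malloc(9) -> d = 1; heap: [0-0 ALLOC][1-9 ALLOC][10-15 FREE][16-20 ALLOC][21-34 FREE]
Op 8: free(c) -> (freed c); heap: [0-0 FREE][1-9 ALLOC][10-15 FREE][16-20 ALLOC][21-34 FREE]
malloc(6): first-fit scan over [0-0 FREE][1-9 ALLOC][10-15 FREE][16-20 ALLOC][21-34 FREE] -> 10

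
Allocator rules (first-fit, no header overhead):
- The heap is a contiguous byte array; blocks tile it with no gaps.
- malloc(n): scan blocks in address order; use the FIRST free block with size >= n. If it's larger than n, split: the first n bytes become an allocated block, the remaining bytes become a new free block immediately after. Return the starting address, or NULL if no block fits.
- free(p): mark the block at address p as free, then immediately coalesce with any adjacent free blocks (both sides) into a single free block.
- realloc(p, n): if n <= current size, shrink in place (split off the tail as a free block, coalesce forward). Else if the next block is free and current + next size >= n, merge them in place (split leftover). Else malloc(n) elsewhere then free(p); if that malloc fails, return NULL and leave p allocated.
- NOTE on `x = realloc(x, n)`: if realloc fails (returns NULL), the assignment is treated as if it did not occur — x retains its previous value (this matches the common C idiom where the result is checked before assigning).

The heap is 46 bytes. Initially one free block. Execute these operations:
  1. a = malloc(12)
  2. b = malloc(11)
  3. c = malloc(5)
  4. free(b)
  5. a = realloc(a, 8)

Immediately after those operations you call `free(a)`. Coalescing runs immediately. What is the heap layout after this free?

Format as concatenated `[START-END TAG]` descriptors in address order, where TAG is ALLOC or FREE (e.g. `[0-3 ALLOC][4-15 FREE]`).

Answer: [0-22 FREE][23-27 ALLOC][28-45 FREE]

Derivation:
Op 1: a = malloc(12) -> a = 0; heap: [0-11 ALLOC][12-45 FREE]
Op 2: b = malloc(11) -> b = 12; heap: [0-11 ALLOC][12-22 ALLOC][23-45 FREE]
Op 3: c = malloc(5) -> c = 23; heap: [0-11 ALLOC][12-22 ALLOC][23-27 ALLOC][28-45 FREE]
Op 4: free(b) -> (freed b); heap: [0-11 ALLOC][12-22 FREE][23-27 ALLOC][28-45 FREE]
Op 5: a = realloc(a, 8) -> a = 0; heap: [0-7 ALLOC][8-22 FREE][23-27 ALLOC][28-45 FREE]
free(a): a = 0 -> block [0-7 ALLOC]; mark free, coalesce with adjacent free neighbors -> [0-22 FREE][23-27 ALLOC][28-45 FREE]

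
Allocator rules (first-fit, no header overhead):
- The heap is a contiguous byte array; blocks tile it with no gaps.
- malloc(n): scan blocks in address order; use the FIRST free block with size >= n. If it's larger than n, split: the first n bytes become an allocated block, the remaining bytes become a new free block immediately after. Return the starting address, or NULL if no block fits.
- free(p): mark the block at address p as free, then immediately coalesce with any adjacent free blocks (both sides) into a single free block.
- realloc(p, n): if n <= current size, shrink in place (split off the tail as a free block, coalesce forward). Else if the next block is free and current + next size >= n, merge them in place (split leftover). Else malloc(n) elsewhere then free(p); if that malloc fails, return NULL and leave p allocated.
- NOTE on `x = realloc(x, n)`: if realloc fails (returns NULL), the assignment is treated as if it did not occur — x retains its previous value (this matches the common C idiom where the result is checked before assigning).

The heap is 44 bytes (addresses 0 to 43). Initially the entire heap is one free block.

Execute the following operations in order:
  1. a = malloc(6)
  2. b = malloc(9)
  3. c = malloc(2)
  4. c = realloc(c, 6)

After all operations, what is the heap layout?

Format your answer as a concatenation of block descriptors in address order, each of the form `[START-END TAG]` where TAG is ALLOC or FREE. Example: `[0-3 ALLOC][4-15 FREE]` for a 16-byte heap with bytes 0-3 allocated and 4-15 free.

Op 1: a = malloc(6) -> a = 0; heap: [0-5 ALLOC][6-43 FREE]
Op 2: b = malloc(9) -> b = 6; heap: [0-5 ALLOC][6-14 ALLOC][15-43 FREE]
Op 3: c = malloc(2) -> c = 15; heap: [0-5 ALLOC][6-14 ALLOC][15-16 ALLOC][17-43 FREE]
Op 4: c = realloc(c, 6) -> c = 15; heap: [0-5 ALLOC][6-14 ALLOC][15-20 ALLOC][21-43 FREE]

Answer: [0-5 ALLOC][6-14 ALLOC][15-20 ALLOC][21-43 FREE]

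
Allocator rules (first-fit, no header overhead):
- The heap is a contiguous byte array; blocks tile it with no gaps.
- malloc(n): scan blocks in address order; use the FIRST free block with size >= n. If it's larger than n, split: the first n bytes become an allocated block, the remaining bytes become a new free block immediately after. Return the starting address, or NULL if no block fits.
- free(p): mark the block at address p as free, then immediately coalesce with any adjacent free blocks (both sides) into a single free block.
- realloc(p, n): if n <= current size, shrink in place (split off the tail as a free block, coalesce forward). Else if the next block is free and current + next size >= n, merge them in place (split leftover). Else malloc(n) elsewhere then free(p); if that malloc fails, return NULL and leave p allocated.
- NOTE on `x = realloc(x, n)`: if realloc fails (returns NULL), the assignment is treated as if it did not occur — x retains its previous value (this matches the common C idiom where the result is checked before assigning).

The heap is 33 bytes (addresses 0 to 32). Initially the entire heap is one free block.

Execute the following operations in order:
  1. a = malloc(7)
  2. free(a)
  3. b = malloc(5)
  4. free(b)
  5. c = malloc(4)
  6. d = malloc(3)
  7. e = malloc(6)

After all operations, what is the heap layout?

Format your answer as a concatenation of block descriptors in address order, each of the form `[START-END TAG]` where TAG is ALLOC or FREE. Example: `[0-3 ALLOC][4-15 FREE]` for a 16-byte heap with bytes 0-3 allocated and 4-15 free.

Answer: [0-3 ALLOC][4-6 ALLOC][7-12 ALLOC][13-32 FREE]

Derivation:
Op 1: a = malloc(7) -> a = 0; heap: [0-6 ALLOC][7-32 FREE]
Op 2: free(a) -> (freed a); heap: [0-32 FREE]
Op 3: b = malloc(5) -> b = 0; heap: [0-4 ALLOC][5-32 FREE]
Op 4: free(b) -> (freed b); heap: [0-32 FREE]
Op 5: c = malloc(4) -> c = 0; heap: [0-3 ALLOC][4-32 FREE]
Op 6: d = malloc(3) -> d = 4; heap: [0-3 ALLOC][4-6 ALLOC][7-32 FREE]
Op 7: e = malloc(6) -> e = 7; heap: [0-3 ALLOC][4-6 ALLOC][7-12 ALLOC][13-32 FREE]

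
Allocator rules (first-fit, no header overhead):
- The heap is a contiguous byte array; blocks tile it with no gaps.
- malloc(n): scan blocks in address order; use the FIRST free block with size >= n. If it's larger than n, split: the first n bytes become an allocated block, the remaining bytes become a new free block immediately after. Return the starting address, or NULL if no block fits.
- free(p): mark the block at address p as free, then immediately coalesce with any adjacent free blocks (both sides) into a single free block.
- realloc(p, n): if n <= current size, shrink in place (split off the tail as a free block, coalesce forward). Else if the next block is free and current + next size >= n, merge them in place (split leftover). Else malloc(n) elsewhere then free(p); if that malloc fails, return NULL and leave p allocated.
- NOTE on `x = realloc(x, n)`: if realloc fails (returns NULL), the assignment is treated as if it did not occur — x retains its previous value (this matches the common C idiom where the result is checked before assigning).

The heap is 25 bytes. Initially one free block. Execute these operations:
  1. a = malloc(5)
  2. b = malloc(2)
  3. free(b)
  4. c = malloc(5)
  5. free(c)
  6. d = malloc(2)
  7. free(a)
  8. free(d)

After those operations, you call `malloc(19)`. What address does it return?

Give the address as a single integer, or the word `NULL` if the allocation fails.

Op 1: a = malloc(5) -> a = 0; heap: [0-4 ALLOC][5-24 FREE]
Op 2: b = malloc(2) -> b = 5; heap: [0-4 ALLOC][5-6 ALLOC][7-24 FREE]
Op 3: free(b) -> (freed b); heap: [0-4 ALLOC][5-24 FREE]
Op 4: c = malloc(5) -> c = 5; heap: [0-4 ALLOC][5-9 ALLOC][10-24 FREE]
Op 5: free(c) -> (freed c); heap: [0-4 ALLOC][5-24 FREE]
Op 6: d = malloc(2) -> d = 5; heap: [0-4 ALLOC][5-6 ALLOC][7-24 FREE]
Op 7: free(a) -> (freed a); heap: [0-4 FREE][5-6 ALLOC][7-24 FREE]
Op 8: free(d) -> (freed d); heap: [0-24 FREE]
malloc(19): first-fit scan over [0-24 FREE] -> 0

Answer: 0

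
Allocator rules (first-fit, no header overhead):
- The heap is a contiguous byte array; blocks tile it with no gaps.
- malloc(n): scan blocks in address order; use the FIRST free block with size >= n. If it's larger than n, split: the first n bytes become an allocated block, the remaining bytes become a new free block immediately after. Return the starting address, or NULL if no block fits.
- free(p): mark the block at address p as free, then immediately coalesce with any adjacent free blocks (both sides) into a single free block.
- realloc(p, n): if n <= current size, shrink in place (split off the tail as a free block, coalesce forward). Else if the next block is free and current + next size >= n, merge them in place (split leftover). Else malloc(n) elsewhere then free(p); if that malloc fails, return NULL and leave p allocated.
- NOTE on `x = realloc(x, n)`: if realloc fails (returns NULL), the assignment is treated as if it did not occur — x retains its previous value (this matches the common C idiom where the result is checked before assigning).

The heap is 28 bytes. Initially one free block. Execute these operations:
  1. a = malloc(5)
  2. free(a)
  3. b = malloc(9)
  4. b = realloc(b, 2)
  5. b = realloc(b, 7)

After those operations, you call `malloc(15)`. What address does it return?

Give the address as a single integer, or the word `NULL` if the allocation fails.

Answer: 7

Derivation:
Op 1: a = malloc(5) -> a = 0; heap: [0-4 ALLOC][5-27 FREE]
Op 2: free(a) -> (freed a); heap: [0-27 FREE]
Op 3: b = malloc(9) -> b = 0; heap: [0-8 ALLOC][9-27 FREE]
Op 4: b = realloc(b, 2) -> b = 0; heap: [0-1 ALLOC][2-27 FREE]
Op 5: b = realloc(b, 7) -> b = 0; heap: [0-6 ALLOC][7-27 FREE]
malloc(15): first-fit scan over [0-6 ALLOC][7-27 FREE] -> 7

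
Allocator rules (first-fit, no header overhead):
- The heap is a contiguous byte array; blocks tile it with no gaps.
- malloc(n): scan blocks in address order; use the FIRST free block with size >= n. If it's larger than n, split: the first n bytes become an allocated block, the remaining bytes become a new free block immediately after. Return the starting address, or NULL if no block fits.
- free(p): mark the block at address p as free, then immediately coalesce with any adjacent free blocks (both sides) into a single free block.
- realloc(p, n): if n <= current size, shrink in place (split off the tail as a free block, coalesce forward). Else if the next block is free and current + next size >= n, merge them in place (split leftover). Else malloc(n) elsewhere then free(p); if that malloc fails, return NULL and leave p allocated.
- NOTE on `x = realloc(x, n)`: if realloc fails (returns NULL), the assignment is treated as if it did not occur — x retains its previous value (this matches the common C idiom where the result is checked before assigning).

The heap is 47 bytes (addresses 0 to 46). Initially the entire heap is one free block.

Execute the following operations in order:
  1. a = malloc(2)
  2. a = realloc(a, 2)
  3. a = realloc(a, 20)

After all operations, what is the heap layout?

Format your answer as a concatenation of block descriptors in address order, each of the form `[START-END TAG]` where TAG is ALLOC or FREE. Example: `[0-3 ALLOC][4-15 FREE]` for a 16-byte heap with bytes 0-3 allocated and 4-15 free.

Answer: [0-19 ALLOC][20-46 FREE]

Derivation:
Op 1: a = malloc(2) -> a = 0; heap: [0-1 ALLOC][2-46 FREE]
Op 2: a = realloc(a, 2) -> a = 0; heap: [0-1 ALLOC][2-46 FREE]
Op 3: a = realloc(a, 20) -> a = 0; heap: [0-19 ALLOC][20-46 FREE]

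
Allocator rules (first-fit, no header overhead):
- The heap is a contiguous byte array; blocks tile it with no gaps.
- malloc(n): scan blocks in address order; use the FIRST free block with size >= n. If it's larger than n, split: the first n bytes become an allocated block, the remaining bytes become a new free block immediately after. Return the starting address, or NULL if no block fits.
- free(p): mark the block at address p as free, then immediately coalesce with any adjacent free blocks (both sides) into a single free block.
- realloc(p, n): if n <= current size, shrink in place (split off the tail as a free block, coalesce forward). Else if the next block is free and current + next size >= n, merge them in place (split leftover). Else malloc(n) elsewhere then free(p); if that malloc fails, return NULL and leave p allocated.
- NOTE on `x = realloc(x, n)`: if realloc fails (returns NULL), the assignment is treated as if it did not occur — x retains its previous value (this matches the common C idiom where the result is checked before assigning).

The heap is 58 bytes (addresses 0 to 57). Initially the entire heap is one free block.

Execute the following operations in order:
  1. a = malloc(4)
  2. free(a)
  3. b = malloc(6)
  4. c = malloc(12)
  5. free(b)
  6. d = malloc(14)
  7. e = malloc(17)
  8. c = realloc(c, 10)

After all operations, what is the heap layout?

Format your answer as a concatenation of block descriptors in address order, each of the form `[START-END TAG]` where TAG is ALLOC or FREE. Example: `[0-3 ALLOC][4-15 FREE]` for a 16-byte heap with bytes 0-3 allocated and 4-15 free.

Answer: [0-5 FREE][6-15 ALLOC][16-17 FREE][18-31 ALLOC][32-48 ALLOC][49-57 FREE]

Derivation:
Op 1: a = malloc(4) -> a = 0; heap: [0-3 ALLOC][4-57 FREE]
Op 2: free(a) -> (freed a); heap: [0-57 FREE]
Op 3: b = malloc(6) -> b = 0; heap: [0-5 ALLOC][6-57 FREE]
Op 4: c = malloc(12) -> c = 6; heap: [0-5 ALLOC][6-17 ALLOC][18-57 FREE]
Op 5: free(b) -> (freed b); heap: [0-5 FREE][6-17 ALLOC][18-57 FREE]
Op 6: d = malloc(14) -> d = 18; heap: [0-5 FREE][6-17 ALLOC][18-31 ALLOC][32-57 FREE]
Op 7: e = malloc(17) -> e = 32; heap: [0-5 FREE][6-17 ALLOC][18-31 ALLOC][32-48 ALLOC][49-57 FREE]
Op 8: c = realloc(c, 10) -> c = 6; heap: [0-5 FREE][6-15 ALLOC][16-17 FREE][18-31 ALLOC][32-48 ALLOC][49-57 FREE]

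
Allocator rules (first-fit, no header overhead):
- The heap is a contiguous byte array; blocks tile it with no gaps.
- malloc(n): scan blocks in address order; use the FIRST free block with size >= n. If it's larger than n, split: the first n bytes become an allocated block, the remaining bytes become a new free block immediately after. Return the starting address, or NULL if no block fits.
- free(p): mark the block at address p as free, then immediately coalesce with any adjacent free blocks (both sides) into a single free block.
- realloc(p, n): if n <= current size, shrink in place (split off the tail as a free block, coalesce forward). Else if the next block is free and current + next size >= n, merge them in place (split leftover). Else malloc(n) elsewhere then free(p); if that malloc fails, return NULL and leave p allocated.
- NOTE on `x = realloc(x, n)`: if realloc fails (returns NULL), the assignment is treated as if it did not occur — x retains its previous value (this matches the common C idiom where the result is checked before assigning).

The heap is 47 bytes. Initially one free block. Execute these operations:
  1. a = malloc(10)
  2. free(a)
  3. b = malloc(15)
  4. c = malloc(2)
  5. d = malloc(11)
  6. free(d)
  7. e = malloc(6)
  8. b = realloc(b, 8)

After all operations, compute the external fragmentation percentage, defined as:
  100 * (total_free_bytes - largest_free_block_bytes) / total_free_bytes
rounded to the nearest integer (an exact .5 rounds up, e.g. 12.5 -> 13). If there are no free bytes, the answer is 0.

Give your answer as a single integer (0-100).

Answer: 23

Derivation:
Op 1: a = malloc(10) -> a = 0; heap: [0-9 ALLOC][10-46 FREE]
Op 2: free(a) -> (freed a); heap: [0-46 FREE]
Op 3: b = malloc(15) -> b = 0; heap: [0-14 ALLOC][15-46 FREE]
Op 4: c = malloc(2) -> c = 15; heap: [0-14 ALLOC][15-16 ALLOC][17-46 FREE]
Op 5: d = malloc(11) -> d = 17; heap: [0-14 ALLOC][15-16 ALLOC][17-27 ALLOC][28-46 FREE]
Op 6: free(d) -> (freed d); heap: [0-14 ALLOC][15-16 ALLOC][17-46 FREE]
Op 7: e = malloc(6) -> e = 17; heap: [0-14 ALLOC][15-16 ALLOC][17-22 ALLOC][23-46 FREE]
Op 8: b = realloc(b, 8) -> b = 0; heap: [0-7 ALLOC][8-14 FREE][15-16 ALLOC][17-22 ALLOC][23-46 FREE]
Free blocks: [7 24] total_free=31 largest=24 -> 100*(31-24)/31 = 700/31 ≈ 22.581 -> rounds to 23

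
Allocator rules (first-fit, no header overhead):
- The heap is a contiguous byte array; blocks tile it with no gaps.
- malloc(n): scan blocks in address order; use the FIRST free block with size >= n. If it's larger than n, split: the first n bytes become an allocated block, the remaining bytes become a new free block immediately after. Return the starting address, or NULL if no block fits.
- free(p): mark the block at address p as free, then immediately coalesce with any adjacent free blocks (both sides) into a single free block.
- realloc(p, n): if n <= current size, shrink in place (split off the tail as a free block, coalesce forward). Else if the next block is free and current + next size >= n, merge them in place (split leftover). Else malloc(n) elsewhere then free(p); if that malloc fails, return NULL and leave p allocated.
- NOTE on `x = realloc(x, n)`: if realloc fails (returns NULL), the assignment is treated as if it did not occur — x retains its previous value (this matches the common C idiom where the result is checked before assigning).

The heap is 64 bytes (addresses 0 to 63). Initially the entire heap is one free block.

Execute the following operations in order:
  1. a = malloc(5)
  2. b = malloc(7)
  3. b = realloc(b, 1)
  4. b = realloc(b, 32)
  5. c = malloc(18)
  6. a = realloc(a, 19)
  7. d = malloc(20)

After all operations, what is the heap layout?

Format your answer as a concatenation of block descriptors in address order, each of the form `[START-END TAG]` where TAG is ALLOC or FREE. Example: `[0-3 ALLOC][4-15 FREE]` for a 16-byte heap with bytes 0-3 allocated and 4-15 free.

Answer: [0-4 ALLOC][5-36 ALLOC][37-54 ALLOC][55-63 FREE]

Derivation:
Op 1: a = malloc(5) -> a = 0; heap: [0-4 ALLOC][5-63 FREE]
Op 2: b = malloc(7) -> b = 5; heap: [0-4 ALLOC][5-11 ALLOC][12-63 FREE]
Op 3: b = realloc(b, 1) -> b = 5; heap: [0-4 ALLOC][5-5 ALLOC][6-63 FREE]
Op 4: b = realloc(b, 32) -> b = 5; heap: [0-4 ALLOC][5-36 ALLOC][37-63 FREE]
Op 5: c = malloc(18) -> c = 37; heap: [0-4 ALLOC][5-36 ALLOC][37-54 ALLOC][55-63 FREE]
Op 6: a = realloc(a, 19) -> NULL (a unchanged); heap: [0-4 ALLOC][5-36 ALLOC][37-54 ALLOC][55-63 FREE]
Op 7: d = malloc(20) -> d = NULL; heap: [0-4 ALLOC][5-36 ALLOC][37-54 ALLOC][55-63 FREE]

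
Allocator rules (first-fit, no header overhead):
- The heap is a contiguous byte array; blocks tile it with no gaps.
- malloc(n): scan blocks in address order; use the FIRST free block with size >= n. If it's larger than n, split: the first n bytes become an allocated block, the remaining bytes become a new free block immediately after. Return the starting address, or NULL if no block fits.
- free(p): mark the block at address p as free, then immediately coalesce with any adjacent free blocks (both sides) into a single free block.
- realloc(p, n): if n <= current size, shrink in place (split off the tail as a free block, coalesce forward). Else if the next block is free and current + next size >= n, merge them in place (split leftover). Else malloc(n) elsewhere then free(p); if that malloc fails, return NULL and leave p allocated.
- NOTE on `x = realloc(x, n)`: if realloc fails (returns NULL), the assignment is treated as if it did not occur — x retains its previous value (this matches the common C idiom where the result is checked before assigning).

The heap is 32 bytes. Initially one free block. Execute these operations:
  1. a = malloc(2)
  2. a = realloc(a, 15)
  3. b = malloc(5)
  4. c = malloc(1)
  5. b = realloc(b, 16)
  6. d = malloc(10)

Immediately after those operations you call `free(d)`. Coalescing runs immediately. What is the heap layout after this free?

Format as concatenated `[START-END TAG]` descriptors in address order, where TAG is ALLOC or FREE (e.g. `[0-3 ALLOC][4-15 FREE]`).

Answer: [0-14 ALLOC][15-19 ALLOC][20-20 ALLOC][21-31 FREE]

Derivation:
Op 1: a = malloc(2) -> a = 0; heap: [0-1 ALLOC][2-31 FREE]
Op 2: a = realloc(a, 15) -> a = 0; heap: [0-14 ALLOC][15-31 FREE]
Op 3: b = malloc(5) -> b = 15; heap: [0-14 ALLOC][15-19 ALLOC][20-31 FREE]
Op 4: c = malloc(1) -> c = 20; heap: [0-14 ALLOC][15-19 ALLOC][20-20 ALLOC][21-31 FREE]
Op 5: b = realloc(b, 16) -> NULL (b unchanged); heap: [0-14 ALLOC][15-19 ALLOC][20-20 ALLOC][21-31 FREE]
Op 6: d = malloc(10) -> d = 21; heap: [0-14 ALLOC][15-19 ALLOC][20-20 ALLOC][21-30 ALLOC][31-31 FREE]
free(d): d = 21 -> block [21-30 ALLOC]; mark free, coalesce with adjacent free neighbors -> [0-14 ALLOC][15-19 ALLOC][20-20 ALLOC][21-31 FREE]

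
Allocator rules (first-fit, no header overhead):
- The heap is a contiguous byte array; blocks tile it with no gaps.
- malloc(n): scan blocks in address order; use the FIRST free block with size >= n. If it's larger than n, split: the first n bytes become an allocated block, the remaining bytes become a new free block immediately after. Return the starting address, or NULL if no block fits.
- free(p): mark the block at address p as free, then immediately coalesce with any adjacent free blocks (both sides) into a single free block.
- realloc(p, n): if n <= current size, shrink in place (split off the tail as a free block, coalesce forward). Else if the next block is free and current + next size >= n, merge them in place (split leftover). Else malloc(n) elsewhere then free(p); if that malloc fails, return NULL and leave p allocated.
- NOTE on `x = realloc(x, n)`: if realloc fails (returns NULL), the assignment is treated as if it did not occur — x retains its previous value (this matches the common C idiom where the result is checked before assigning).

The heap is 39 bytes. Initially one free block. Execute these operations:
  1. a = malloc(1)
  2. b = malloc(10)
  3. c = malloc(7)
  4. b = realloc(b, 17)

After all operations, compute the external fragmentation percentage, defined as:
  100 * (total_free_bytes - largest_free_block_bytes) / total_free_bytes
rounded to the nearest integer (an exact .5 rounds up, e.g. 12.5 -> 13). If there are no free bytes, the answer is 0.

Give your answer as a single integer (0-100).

Op 1: a = malloc(1) -> a = 0; heap: [0-0 ALLOC][1-38 FREE]
Op 2: b = malloc(10) -> b = 1; heap: [0-0 ALLOC][1-10 ALLOC][11-38 FREE]
Op 3: c = malloc(7) -> c = 11; heap: [0-0 ALLOC][1-10 ALLOC][11-17 ALLOC][18-38 FREE]
Op 4: b = realloc(b, 17) -> b = 18; heap: [0-0 ALLOC][1-10 FREE][11-17 ALLOC][18-34 ALLOC][35-38 FREE]
Free blocks: [10 4] total_free=14 largest=10 -> 100*(14-10)/14 = 400/14 ≈ 28.571 -> rounds to 29

Answer: 29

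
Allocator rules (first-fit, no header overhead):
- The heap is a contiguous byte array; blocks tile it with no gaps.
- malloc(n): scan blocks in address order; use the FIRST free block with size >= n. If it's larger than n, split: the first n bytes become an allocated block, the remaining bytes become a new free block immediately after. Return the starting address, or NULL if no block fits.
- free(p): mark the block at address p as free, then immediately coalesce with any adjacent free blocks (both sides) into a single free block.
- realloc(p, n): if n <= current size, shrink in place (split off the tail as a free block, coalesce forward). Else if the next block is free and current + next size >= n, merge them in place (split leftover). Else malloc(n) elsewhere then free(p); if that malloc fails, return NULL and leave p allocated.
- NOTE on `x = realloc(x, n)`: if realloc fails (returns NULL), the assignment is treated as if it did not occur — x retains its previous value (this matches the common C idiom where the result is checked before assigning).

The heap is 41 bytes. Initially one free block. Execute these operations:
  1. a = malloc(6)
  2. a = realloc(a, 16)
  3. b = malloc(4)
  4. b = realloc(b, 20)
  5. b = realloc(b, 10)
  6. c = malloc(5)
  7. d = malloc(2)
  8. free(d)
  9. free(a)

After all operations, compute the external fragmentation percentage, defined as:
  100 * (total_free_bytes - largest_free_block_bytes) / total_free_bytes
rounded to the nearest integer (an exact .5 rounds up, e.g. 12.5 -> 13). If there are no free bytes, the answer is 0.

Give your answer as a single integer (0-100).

Answer: 38

Derivation:
Op 1: a = malloc(6) -> a = 0; heap: [0-5 ALLOC][6-40 FREE]
Op 2: a = realloc(a, 16) -> a = 0; heap: [0-15 ALLOC][16-40 FREE]
Op 3: b = malloc(4) -> b = 16; heap: [0-15 ALLOC][16-19 ALLOC][20-40 FREE]
Op 4: b = realloc(b, 20) -> b = 16; heap: [0-15 ALLOC][16-35 ALLOC][36-40 FREE]
Op 5: b = realloc(b, 10) -> b = 16; heap: [0-15 ALLOC][16-25 ALLOC][26-40 FREE]
Op 6: c = malloc(5) -> c = 26; heap: [0-15 ALLOC][16-25 ALLOC][26-30 ALLOC][31-40 FREE]
Op 7: d = malloc(2) -> d = 31; heap: [0-15 ALLOC][16-25 ALLOC][26-30 ALLOC][31-32 ALLOC][33-40 FREE]
Op 8: free(d) -> (freed d); heap: [0-15 ALLOC][16-25 ALLOC][26-30 ALLOC][31-40 FREE]
Op 9: free(a) -> (freed a); heap: [0-15 FREE][16-25 ALLOC][26-30 ALLOC][31-40 FREE]
Free blocks: [16 10] total_free=26 largest=16 -> 100*(26-16)/26 = 1000/26 ≈ 38.462 -> rounds to 38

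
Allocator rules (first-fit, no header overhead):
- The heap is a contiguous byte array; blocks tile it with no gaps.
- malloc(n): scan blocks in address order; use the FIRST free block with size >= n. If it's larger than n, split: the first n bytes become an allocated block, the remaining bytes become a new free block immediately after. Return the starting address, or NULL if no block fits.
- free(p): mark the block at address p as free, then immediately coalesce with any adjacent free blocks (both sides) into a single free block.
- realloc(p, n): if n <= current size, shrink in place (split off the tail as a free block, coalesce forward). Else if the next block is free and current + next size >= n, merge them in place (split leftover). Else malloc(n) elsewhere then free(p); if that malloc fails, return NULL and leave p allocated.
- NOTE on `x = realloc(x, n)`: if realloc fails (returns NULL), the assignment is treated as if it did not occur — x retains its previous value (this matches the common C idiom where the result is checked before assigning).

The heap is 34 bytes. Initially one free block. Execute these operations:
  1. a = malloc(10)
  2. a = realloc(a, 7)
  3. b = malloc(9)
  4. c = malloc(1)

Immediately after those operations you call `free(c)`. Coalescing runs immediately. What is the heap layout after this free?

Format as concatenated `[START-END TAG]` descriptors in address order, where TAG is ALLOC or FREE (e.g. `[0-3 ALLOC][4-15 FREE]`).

Op 1: a = malloc(10) -> a = 0; heap: [0-9 ALLOC][10-33 FREE]
Op 2: a = realloc(a, 7) -> a = 0; heap: [0-6 ALLOC][7-33 FREE]
Op 3: b = malloc(9) -> b = 7; heap: [0-6 ALLOC][7-15 ALLOC][16-33 FREE]
Op 4: c = malloc(1) -> c = 16; heap: [0-6 ALLOC][7-15 ALLOC][16-16 ALLOC][17-33 FREE]
free(c): c = 16 -> block [16-16 ALLOC]; mark free, coalesce with adjacent free neighbors -> [0-6 ALLOC][7-15 ALLOC][16-33 FREE]

Answer: [0-6 ALLOC][7-15 ALLOC][16-33 FREE]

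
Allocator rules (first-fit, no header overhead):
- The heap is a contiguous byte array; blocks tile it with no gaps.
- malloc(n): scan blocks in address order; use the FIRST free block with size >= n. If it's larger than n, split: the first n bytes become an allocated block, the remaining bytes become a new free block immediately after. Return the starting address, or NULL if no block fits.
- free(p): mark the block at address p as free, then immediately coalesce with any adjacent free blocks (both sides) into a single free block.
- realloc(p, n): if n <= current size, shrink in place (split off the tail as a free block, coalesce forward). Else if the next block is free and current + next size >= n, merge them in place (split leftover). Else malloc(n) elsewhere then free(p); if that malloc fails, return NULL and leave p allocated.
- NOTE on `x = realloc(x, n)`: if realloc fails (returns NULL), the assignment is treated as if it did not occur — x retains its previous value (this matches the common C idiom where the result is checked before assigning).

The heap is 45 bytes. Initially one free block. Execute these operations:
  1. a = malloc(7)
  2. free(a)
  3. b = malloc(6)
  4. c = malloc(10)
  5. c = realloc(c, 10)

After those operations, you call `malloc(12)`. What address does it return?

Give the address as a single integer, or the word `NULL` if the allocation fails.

Answer: 16

Derivation:
Op 1: a = malloc(7) -> a = 0; heap: [0-6 ALLOC][7-44 FREE]
Op 2: free(a) -> (freed a); heap: [0-44 FREE]
Op 3: b = malloc(6) -> b = 0; heap: [0-5 ALLOC][6-44 FREE]
Op 4: c = malloc(10) -> c = 6; heap: [0-5 ALLOC][6-15 ALLOC][16-44 FREE]
Op 5: c = realloc(c, 10) -> c = 6; heap: [0-5 ALLOC][6-15 ALLOC][16-44 FREE]
malloc(12): first-fit scan over [0-5 ALLOC][6-15 ALLOC][16-44 FREE] -> 16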